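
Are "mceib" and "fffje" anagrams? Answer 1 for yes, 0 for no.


Strings: "mceib", "fffje"
Sorted first:  bceim
Sorted second: efffj
Differ at position 0: 'b' vs 'e' => not anagrams

0


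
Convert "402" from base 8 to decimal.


Input: "402" in base 8
Positional expansion:
  Digit '4' (value 4) x 8^2 = 256
  Digit '0' (value 0) x 8^1 = 0
  Digit '2' (value 2) x 8^0 = 2
Sum = 258

258


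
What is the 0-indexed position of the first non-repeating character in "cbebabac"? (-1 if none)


Input: cbebabac
Character frequencies:
  'a': 2
  'b': 3
  'c': 2
  'e': 1
Scanning left to right for freq == 1:
  Position 0 ('c'): freq=2, skip
  Position 1 ('b'): freq=3, skip
  Position 2 ('e'): unique! => answer = 2

2


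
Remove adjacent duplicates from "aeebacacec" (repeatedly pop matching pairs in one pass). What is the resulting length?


Input: aeebacacec
Stack-based adjacent duplicate removal:
  Read 'a': push. Stack: a
  Read 'e': push. Stack: ae
  Read 'e': matches stack top 'e' => pop. Stack: a
  Read 'b': push. Stack: ab
  Read 'a': push. Stack: aba
  Read 'c': push. Stack: abac
  Read 'a': push. Stack: abaca
  Read 'c': push. Stack: abacac
  Read 'e': push. Stack: abacace
  Read 'c': push. Stack: abacacec
Final stack: "abacacec" (length 8)

8


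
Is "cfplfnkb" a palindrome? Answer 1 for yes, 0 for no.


Input: cfplfnkb
Reversed: bknflpfc
  Compare pos 0 ('c') with pos 7 ('b'): MISMATCH
  Compare pos 1 ('f') with pos 6 ('k'): MISMATCH
  Compare pos 2 ('p') with pos 5 ('n'): MISMATCH
  Compare pos 3 ('l') with pos 4 ('f'): MISMATCH
Result: not a palindrome

0


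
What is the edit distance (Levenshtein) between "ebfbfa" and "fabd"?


Computing edit distance: "ebfbfa" -> "fabd"
DP table:
           f    a    b    d
      0    1    2    3    4
  e   1    1    2    3    4
  b   2    2    2    2    3
  f   3    2    3    3    3
  b   4    3    3    3    4
  f   5    4    4    4    4
  a   6    5    4    5    5
Edit distance = dp[6][4] = 5

5


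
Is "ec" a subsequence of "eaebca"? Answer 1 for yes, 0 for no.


Check if "ec" is a subsequence of "eaebca"
Greedy scan:
  Position 0 ('e'): matches sub[0] = 'e'
  Position 1 ('a'): no match needed
  Position 2 ('e'): no match needed
  Position 3 ('b'): no match needed
  Position 4 ('c'): matches sub[1] = 'c'
  Position 5 ('a'): no match needed
All 2 characters matched => is a subsequence

1


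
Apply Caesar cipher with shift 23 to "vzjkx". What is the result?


Caesar cipher: shift "vzjkx" by 23
  'v' (pos 21) + 23 = pos 18 = 's'
  'z' (pos 25) + 23 = pos 22 = 'w'
  'j' (pos 9) + 23 = pos 6 = 'g'
  'k' (pos 10) + 23 = pos 7 = 'h'
  'x' (pos 23) + 23 = pos 20 = 'u'
Result: swghu

swghu


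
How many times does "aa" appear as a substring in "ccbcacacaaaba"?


Searching for "aa" in "ccbcacacaaaba"
Scanning each position:
  Position 0: "cc" => no
  Position 1: "cb" => no
  Position 2: "bc" => no
  Position 3: "ca" => no
  Position 4: "ac" => no
  Position 5: "ca" => no
  Position 6: "ac" => no
  Position 7: "ca" => no
  Position 8: "aa" => MATCH
  Position 9: "aa" => MATCH
  Position 10: "ab" => no
  Position 11: "ba" => no
Total occurrences: 2

2


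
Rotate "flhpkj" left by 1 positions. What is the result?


Input: "flhpkj", rotate left by 1
First 1 characters: "f"
Remaining characters: "lhpkj"
Concatenate remaining + first: "lhpkj" + "f" = "lhpkjf"

lhpkjf


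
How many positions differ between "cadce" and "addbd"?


Comparing "cadce" and "addbd" position by position:
  Position 0: 'c' vs 'a' => DIFFER
  Position 1: 'a' vs 'd' => DIFFER
  Position 2: 'd' vs 'd' => same
  Position 3: 'c' vs 'b' => DIFFER
  Position 4: 'e' vs 'd' => DIFFER
Positions that differ: 4

4


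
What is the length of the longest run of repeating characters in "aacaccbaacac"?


Input: "aacaccbaacac"
Scanning for longest run:
  Position 1 ('a'): continues run of 'a', length=2
  Position 2 ('c'): new char, reset run to 1
  Position 3 ('a'): new char, reset run to 1
  Position 4 ('c'): new char, reset run to 1
  Position 5 ('c'): continues run of 'c', length=2
  Position 6 ('b'): new char, reset run to 1
  Position 7 ('a'): new char, reset run to 1
  Position 8 ('a'): continues run of 'a', length=2
  Position 9 ('c'): new char, reset run to 1
  Position 10 ('a'): new char, reset run to 1
  Position 11 ('c'): new char, reset run to 1
Longest run: 'a' with length 2

2


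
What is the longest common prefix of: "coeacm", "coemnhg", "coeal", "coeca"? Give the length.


Words: coeacm, coemnhg, coeal, coeca
  Position 0: all 'c' => match
  Position 1: all 'o' => match
  Position 2: all 'e' => match
  Position 3: ('a', 'm', 'a', 'c') => mismatch, stop
LCP = "coe" (length 3)

3


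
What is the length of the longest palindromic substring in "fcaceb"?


Input: "fcaceb"
Checking substrings for palindromes:
  [1:4] "cac" (len 3) => palindrome
Longest palindromic substring: "cac" with length 3

3


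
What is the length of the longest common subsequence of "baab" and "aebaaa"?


LCS of "baab" and "aebaaa"
DP table:
           a    e    b    a    a    a
      0    0    0    0    0    0    0
  b   0    0    0    1    1    1    1
  a   0    1    1    1    2    2    2
  a   0    1    1    1    2    3    3
  b   0    1    1    2    2    3    3
LCS length = dp[4][6] = 3

3


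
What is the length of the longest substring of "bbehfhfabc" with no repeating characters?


Input: "bbehfhfabc"
Sliding window (track last position of each char):
  Position 0 ('b'): window [0,0] length 1 -- new best
  Position 1 ('b'): repeat (last at 0), move window start to 1
  Position 1 ('b'): window [1,1] length 1
  Position 2 ('e'): window [1,2] length 2 -- new best
  Position 3 ('h'): window [1,3] length 3 -- new best
  Position 4 ('f'): window [1,4] length 4 -- new best
  Position 5 ('h'): repeat (last at 3), move window start to 4
  Position 5 ('h'): window [4,5] length 2
  Position 6 ('f'): repeat (last at 4), move window start to 5
  Position 6 ('f'): window [5,6] length 2
  Position 7 ('a'): window [5,7] length 3
  Position 8 ('b'): window [5,8] length 4
  Position 9 ('c'): window [5,9] length 5 -- new best
Longest substring with no repeats: "hfabc" with length 5

5


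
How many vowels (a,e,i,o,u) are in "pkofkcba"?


Input: pkofkcba
Checking each character:
  'p' at position 0: consonant
  'k' at position 1: consonant
  'o' at position 2: vowel (running total: 1)
  'f' at position 3: consonant
  'k' at position 4: consonant
  'c' at position 5: consonant
  'b' at position 6: consonant
  'a' at position 7: vowel (running total: 2)
Total vowels: 2

2


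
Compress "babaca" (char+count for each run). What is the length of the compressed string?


Input: babaca
Runs:
  'b' x 1 => "b1"
  'a' x 1 => "a1"
  'b' x 1 => "b1"
  'a' x 1 => "a1"
  'c' x 1 => "c1"
  'a' x 1 => "a1"
Compressed: "b1a1b1a1c1a1"
Compressed length: 12

12


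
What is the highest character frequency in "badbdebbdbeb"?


Input: badbdebbdbeb
Character counts:
  'a': 1
  'b': 6
  'd': 3
  'e': 2
Maximum frequency: 6

6


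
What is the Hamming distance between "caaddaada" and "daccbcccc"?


Comparing "caaddaada" and "daccbcccc" position by position:
  Position 0: 'c' vs 'd' => differ
  Position 1: 'a' vs 'a' => same
  Position 2: 'a' vs 'c' => differ
  Position 3: 'd' vs 'c' => differ
  Position 4: 'd' vs 'b' => differ
  Position 5: 'a' vs 'c' => differ
  Position 6: 'a' vs 'c' => differ
  Position 7: 'd' vs 'c' => differ
  Position 8: 'a' vs 'c' => differ
Total differences (Hamming distance): 8

8


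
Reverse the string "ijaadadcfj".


Input: ijaadadcfj
Reading characters right to left:
  Position 9: 'j'
  Position 8: 'f'
  Position 7: 'c'
  Position 6: 'd'
  Position 5: 'a'
  Position 4: 'd'
  Position 3: 'a'
  Position 2: 'a'
  Position 1: 'j'
  Position 0: 'i'
Reversed: jfcdadaaji

jfcdadaaji


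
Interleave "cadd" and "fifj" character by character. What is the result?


Interleaving "cadd" and "fifj":
  Position 0: 'c' from first, 'f' from second => "cf"
  Position 1: 'a' from first, 'i' from second => "ai"
  Position 2: 'd' from first, 'f' from second => "df"
  Position 3: 'd' from first, 'j' from second => "dj"
Result: cfaidfdj

cfaidfdj


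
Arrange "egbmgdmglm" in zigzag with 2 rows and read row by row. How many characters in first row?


Zigzag "egbmgdmglm" into 2 rows:
Placing characters:
  'e' => row 0
  'g' => row 1
  'b' => row 0
  'm' => row 1
  'g' => row 0
  'd' => row 1
  'm' => row 0
  'g' => row 1
  'l' => row 0
  'm' => row 1
Rows:
  Row 0: "ebgml"
  Row 1: "gmdgm"
First row length: 5

5


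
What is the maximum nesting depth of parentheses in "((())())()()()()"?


Input: "((())())()()()()"
Tracking depth:
  Position 0 '(': depth becomes 1
  Position 1 '(': depth becomes 2
  Position 2 '(': depth becomes 3
  Position 3 ')': depth becomes 2
  Position 4 ')': depth becomes 1
  Position 5 '(': depth becomes 2
  Position 6 ')': depth becomes 1
  Position 7 ')': depth becomes 0
  Position 8 '(': depth becomes 1
  Position 9 ')': depth becomes 0
  Position 10 '(': depth becomes 1
  Position 11 ')': depth becomes 0
  Position 12 '(': depth becomes 1
  Position 13 ')': depth becomes 0
  Position 14 '(': depth becomes 1
  Position 15 ')': depth becomes 0
Maximum depth reached: 3

3


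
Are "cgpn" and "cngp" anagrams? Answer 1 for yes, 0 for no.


Strings: "cgpn", "cngp"
Sorted first:  cgnp
Sorted second: cgnp
Sorted forms match => anagrams

1


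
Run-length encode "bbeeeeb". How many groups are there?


Input: bbeeeeb
Scanning for consecutive runs:
  Group 1: 'b' x 2 (positions 0-1)
  Group 2: 'e' x 4 (positions 2-5)
  Group 3: 'b' x 1 (positions 6-6)
Total groups: 3

3


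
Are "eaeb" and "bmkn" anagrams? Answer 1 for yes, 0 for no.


Strings: "eaeb", "bmkn"
Sorted first:  abee
Sorted second: bkmn
Differ at position 0: 'a' vs 'b' => not anagrams

0


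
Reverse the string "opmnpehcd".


Input: opmnpehcd
Reading characters right to left:
  Position 8: 'd'
  Position 7: 'c'
  Position 6: 'h'
  Position 5: 'e'
  Position 4: 'p'
  Position 3: 'n'
  Position 2: 'm'
  Position 1: 'p'
  Position 0: 'o'
Reversed: dchepnmpo

dchepnmpo


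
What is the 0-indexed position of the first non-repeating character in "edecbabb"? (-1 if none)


Input: edecbabb
Character frequencies:
  'a': 1
  'b': 3
  'c': 1
  'd': 1
  'e': 2
Scanning left to right for freq == 1:
  Position 0 ('e'): freq=2, skip
  Position 1 ('d'): unique! => answer = 1

1


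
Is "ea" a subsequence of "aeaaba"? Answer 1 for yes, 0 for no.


Check if "ea" is a subsequence of "aeaaba"
Greedy scan:
  Position 0 ('a'): no match needed
  Position 1 ('e'): matches sub[0] = 'e'
  Position 2 ('a'): matches sub[1] = 'a'
  Position 3 ('a'): no match needed
  Position 4 ('b'): no match needed
  Position 5 ('a'): no match needed
All 2 characters matched => is a subsequence

1


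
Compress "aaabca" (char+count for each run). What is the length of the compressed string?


Input: aaabca
Runs:
  'a' x 3 => "a3"
  'b' x 1 => "b1"
  'c' x 1 => "c1"
  'a' x 1 => "a1"
Compressed: "a3b1c1a1"
Compressed length: 8

8


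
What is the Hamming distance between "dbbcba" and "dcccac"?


Comparing "dbbcba" and "dcccac" position by position:
  Position 0: 'd' vs 'd' => same
  Position 1: 'b' vs 'c' => differ
  Position 2: 'b' vs 'c' => differ
  Position 3: 'c' vs 'c' => same
  Position 4: 'b' vs 'a' => differ
  Position 5: 'a' vs 'c' => differ
Total differences (Hamming distance): 4

4


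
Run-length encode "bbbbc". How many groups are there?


Input: bbbbc
Scanning for consecutive runs:
  Group 1: 'b' x 4 (positions 0-3)
  Group 2: 'c' x 1 (positions 4-4)
Total groups: 2

2


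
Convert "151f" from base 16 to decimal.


Input: "151f" in base 16
Positional expansion:
  Digit '1' (value 1) x 16^3 = 4096
  Digit '5' (value 5) x 16^2 = 1280
  Digit '1' (value 1) x 16^1 = 16
  Digit 'f' (value 15) x 16^0 = 15
Sum = 5407

5407


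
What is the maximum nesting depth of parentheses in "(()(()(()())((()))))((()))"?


Input: "(()(()(()())((()))))((()))"
Tracking depth:
  Position 0 '(': depth becomes 1
  Position 1 '(': depth becomes 2
  Position 2 ')': depth becomes 1
  Position 3 '(': depth becomes 2
  Position 4 '(': depth becomes 3
  Position 5 ')': depth becomes 2
  Position 6 '(': depth becomes 3
  Position 7 '(': depth becomes 4
  Position 8 ')': depth becomes 3
  Position 9 '(': depth becomes 4
  Position 10 ')': depth becomes 3
  Position 11 ')': depth becomes 2
  Position 12 '(': depth becomes 3
  Position 13 '(': depth becomes 4
  Position 14 '(': depth becomes 5
  Position 15 ')': depth becomes 4
  Position 16 ')': depth becomes 3
  Position 17 ')': depth becomes 2
  Position 18 ')': depth becomes 1
  Position 19 ')': depth becomes 0
  Position 20 '(': depth becomes 1
  Position 21 '(': depth becomes 2
  Position 22 '(': depth becomes 3
  Position 23 ')': depth becomes 2
  Position 24 ')': depth becomes 1
  Position 25 ')': depth becomes 0
Maximum depth reached: 5

5


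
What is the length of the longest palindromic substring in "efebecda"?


Input: "efebecda"
Checking substrings for palindromes:
  [0:3] "efe" (len 3) => palindrome
  [2:5] "ebe" (len 3) => palindrome
Longest palindromic substring: "efe" with length 3

3


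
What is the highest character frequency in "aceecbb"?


Input: aceecbb
Character counts:
  'a': 1
  'b': 2
  'c': 2
  'e': 2
Maximum frequency: 2

2


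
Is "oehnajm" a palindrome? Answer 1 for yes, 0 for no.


Input: oehnajm
Reversed: mjanheo
  Compare pos 0 ('o') with pos 6 ('m'): MISMATCH
  Compare pos 1 ('e') with pos 5 ('j'): MISMATCH
  Compare pos 2 ('h') with pos 4 ('a'): MISMATCH
Result: not a palindrome

0


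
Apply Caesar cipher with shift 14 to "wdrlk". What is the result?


Caesar cipher: shift "wdrlk" by 14
  'w' (pos 22) + 14 = pos 10 = 'k'
  'd' (pos 3) + 14 = pos 17 = 'r'
  'r' (pos 17) + 14 = pos 5 = 'f'
  'l' (pos 11) + 14 = pos 25 = 'z'
  'k' (pos 10) + 14 = pos 24 = 'y'
Result: krfzy

krfzy


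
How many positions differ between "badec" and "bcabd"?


Comparing "badec" and "bcabd" position by position:
  Position 0: 'b' vs 'b' => same
  Position 1: 'a' vs 'c' => DIFFER
  Position 2: 'd' vs 'a' => DIFFER
  Position 3: 'e' vs 'b' => DIFFER
  Position 4: 'c' vs 'd' => DIFFER
Positions that differ: 4

4


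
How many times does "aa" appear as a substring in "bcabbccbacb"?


Searching for "aa" in "bcabbccbacb"
Scanning each position:
  Position 0: "bc" => no
  Position 1: "ca" => no
  Position 2: "ab" => no
  Position 3: "bb" => no
  Position 4: "bc" => no
  Position 5: "cc" => no
  Position 6: "cb" => no
  Position 7: "ba" => no
  Position 8: "ac" => no
  Position 9: "cb" => no
Total occurrences: 0

0


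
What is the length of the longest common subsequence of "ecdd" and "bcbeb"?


LCS of "ecdd" and "bcbeb"
DP table:
           b    c    b    e    b
      0    0    0    0    0    0
  e   0    0    0    0    1    1
  c   0    0    1    1    1    1
  d   0    0    1    1    1    1
  d   0    0    1    1    1    1
LCS length = dp[4][5] = 1

1


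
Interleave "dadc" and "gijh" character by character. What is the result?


Interleaving "dadc" and "gijh":
  Position 0: 'd' from first, 'g' from second => "dg"
  Position 1: 'a' from first, 'i' from second => "ai"
  Position 2: 'd' from first, 'j' from second => "dj"
  Position 3: 'c' from first, 'h' from second => "ch"
Result: dgaidjch

dgaidjch


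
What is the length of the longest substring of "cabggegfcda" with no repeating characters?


Input: "cabggegfcda"
Sliding window (track last position of each char):
  Position 0 ('c'): window [0,0] length 1 -- new best
  Position 1 ('a'): window [0,1] length 2 -- new best
  Position 2 ('b'): window [0,2] length 3 -- new best
  Position 3 ('g'): window [0,3] length 4 -- new best
  Position 4 ('g'): repeat (last at 3), move window start to 4
  Position 4 ('g'): window [4,4] length 1
  Position 5 ('e'): window [4,5] length 2
  Position 6 ('g'): repeat (last at 4), move window start to 5
  Position 6 ('g'): window [5,6] length 2
  Position 7 ('f'): window [5,7] length 3
  Position 8 ('c'): window [5,8] length 4
  Position 9 ('d'): window [5,9] length 5 -- new best
  Position 10 ('a'): window [5,10] length 6 -- new best
Longest substring with no repeats: "egfcda" with length 6

6


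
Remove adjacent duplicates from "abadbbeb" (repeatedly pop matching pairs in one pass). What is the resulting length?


Input: abadbbeb
Stack-based adjacent duplicate removal:
  Read 'a': push. Stack: a
  Read 'b': push. Stack: ab
  Read 'a': push. Stack: aba
  Read 'd': push. Stack: abad
  Read 'b': push. Stack: abadb
  Read 'b': matches stack top 'b' => pop. Stack: abad
  Read 'e': push. Stack: abade
  Read 'b': push. Stack: abadeb
Final stack: "abadeb" (length 6)

6


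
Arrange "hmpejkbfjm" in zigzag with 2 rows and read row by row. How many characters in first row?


Zigzag "hmpejkbfjm" into 2 rows:
Placing characters:
  'h' => row 0
  'm' => row 1
  'p' => row 0
  'e' => row 1
  'j' => row 0
  'k' => row 1
  'b' => row 0
  'f' => row 1
  'j' => row 0
  'm' => row 1
Rows:
  Row 0: "hpjbj"
  Row 1: "mekfm"
First row length: 5

5


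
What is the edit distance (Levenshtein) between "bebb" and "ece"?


Computing edit distance: "bebb" -> "ece"
DP table:
           e    c    e
      0    1    2    3
  b   1    1    2    3
  e   2    1    2    2
  b   3    2    2    3
  b   4    3    3    3
Edit distance = dp[4][3] = 3

3


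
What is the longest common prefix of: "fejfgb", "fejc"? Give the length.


Words: fejfgb, fejc
  Position 0: all 'f' => match
  Position 1: all 'e' => match
  Position 2: all 'j' => match
  Position 3: ('f', 'c') => mismatch, stop
LCP = "fej" (length 3)

3


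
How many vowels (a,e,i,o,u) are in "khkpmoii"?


Input: khkpmoii
Checking each character:
  'k' at position 0: consonant
  'h' at position 1: consonant
  'k' at position 2: consonant
  'p' at position 3: consonant
  'm' at position 4: consonant
  'o' at position 5: vowel (running total: 1)
  'i' at position 6: vowel (running total: 2)
  'i' at position 7: vowel (running total: 3)
Total vowels: 3

3


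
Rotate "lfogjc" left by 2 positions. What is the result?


Input: "lfogjc", rotate left by 2
First 2 characters: "lf"
Remaining characters: "ogjc"
Concatenate remaining + first: "ogjc" + "lf" = "ogjclf"

ogjclf


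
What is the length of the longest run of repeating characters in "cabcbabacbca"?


Input: "cabcbabacbca"
Scanning for longest run:
  Position 1 ('a'): new char, reset run to 1
  Position 2 ('b'): new char, reset run to 1
  Position 3 ('c'): new char, reset run to 1
  Position 4 ('b'): new char, reset run to 1
  Position 5 ('a'): new char, reset run to 1
  Position 6 ('b'): new char, reset run to 1
  Position 7 ('a'): new char, reset run to 1
  Position 8 ('c'): new char, reset run to 1
  Position 9 ('b'): new char, reset run to 1
  Position 10 ('c'): new char, reset run to 1
  Position 11 ('a'): new char, reset run to 1
Longest run: 'c' with length 1

1


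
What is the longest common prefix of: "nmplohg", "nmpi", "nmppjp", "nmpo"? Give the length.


Words: nmplohg, nmpi, nmppjp, nmpo
  Position 0: all 'n' => match
  Position 1: all 'm' => match
  Position 2: all 'p' => match
  Position 3: ('l', 'i', 'p', 'o') => mismatch, stop
LCP = "nmp" (length 3)

3


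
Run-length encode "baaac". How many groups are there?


Input: baaac
Scanning for consecutive runs:
  Group 1: 'b' x 1 (positions 0-0)
  Group 2: 'a' x 3 (positions 1-3)
  Group 3: 'c' x 1 (positions 4-4)
Total groups: 3

3


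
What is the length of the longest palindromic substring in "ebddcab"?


Input: "ebddcab"
Checking substrings for palindromes:
  [2:4] "dd" (len 2) => palindrome
Longest palindromic substring: "dd" with length 2

2


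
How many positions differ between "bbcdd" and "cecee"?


Comparing "bbcdd" and "cecee" position by position:
  Position 0: 'b' vs 'c' => DIFFER
  Position 1: 'b' vs 'e' => DIFFER
  Position 2: 'c' vs 'c' => same
  Position 3: 'd' vs 'e' => DIFFER
  Position 4: 'd' vs 'e' => DIFFER
Positions that differ: 4

4


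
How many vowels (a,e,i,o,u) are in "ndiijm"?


Input: ndiijm
Checking each character:
  'n' at position 0: consonant
  'd' at position 1: consonant
  'i' at position 2: vowel (running total: 1)
  'i' at position 3: vowel (running total: 2)
  'j' at position 4: consonant
  'm' at position 5: consonant
Total vowels: 2

2


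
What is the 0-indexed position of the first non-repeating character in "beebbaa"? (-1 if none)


Input: beebbaa
Character frequencies:
  'a': 2
  'b': 3
  'e': 2
Scanning left to right for freq == 1:
  Position 0 ('b'): freq=3, skip
  Position 1 ('e'): freq=2, skip
  Position 2 ('e'): freq=2, skip
  Position 3 ('b'): freq=3, skip
  Position 4 ('b'): freq=3, skip
  Position 5 ('a'): freq=2, skip
  Position 6 ('a'): freq=2, skip
  No unique character found => answer = -1

-1


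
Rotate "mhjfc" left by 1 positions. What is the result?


Input: "mhjfc", rotate left by 1
First 1 characters: "m"
Remaining characters: "hjfc"
Concatenate remaining + first: "hjfc" + "m" = "hjfcm"

hjfcm


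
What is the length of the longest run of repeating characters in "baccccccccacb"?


Input: "baccccccccacb"
Scanning for longest run:
  Position 1 ('a'): new char, reset run to 1
  Position 2 ('c'): new char, reset run to 1
  Position 3 ('c'): continues run of 'c', length=2
  Position 4 ('c'): continues run of 'c', length=3
  Position 5 ('c'): continues run of 'c', length=4
  Position 6 ('c'): continues run of 'c', length=5
  Position 7 ('c'): continues run of 'c', length=6
  Position 8 ('c'): continues run of 'c', length=7
  Position 9 ('c'): continues run of 'c', length=8
  Position 10 ('a'): new char, reset run to 1
  Position 11 ('c'): new char, reset run to 1
  Position 12 ('b'): new char, reset run to 1
Longest run: 'c' with length 8

8


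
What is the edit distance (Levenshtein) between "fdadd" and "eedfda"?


Computing edit distance: "fdadd" -> "eedfda"
DP table:
           e    e    d    f    d    a
      0    1    2    3    4    5    6
  f   1    1    2    3    3    4    5
  d   2    2    2    2    3    3    4
  a   3    3    3    3    3    4    3
  d   4    4    4    3    4    3    4
  d   5    5    5    4    4    4    4
Edit distance = dp[5][6] = 4

4


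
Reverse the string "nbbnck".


Input: nbbnck
Reading characters right to left:
  Position 5: 'k'
  Position 4: 'c'
  Position 3: 'n'
  Position 2: 'b'
  Position 1: 'b'
  Position 0: 'n'
Reversed: kcnbbn

kcnbbn


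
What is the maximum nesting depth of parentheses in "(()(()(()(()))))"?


Input: "(()(()(()(()))))"
Tracking depth:
  Position 0 '(': depth becomes 1
  Position 1 '(': depth becomes 2
  Position 2 ')': depth becomes 1
  Position 3 '(': depth becomes 2
  Position 4 '(': depth becomes 3
  Position 5 ')': depth becomes 2
  Position 6 '(': depth becomes 3
  Position 7 '(': depth becomes 4
  Position 8 ')': depth becomes 3
  Position 9 '(': depth becomes 4
  Position 10 '(': depth becomes 5
  Position 11 ')': depth becomes 4
  Position 12 ')': depth becomes 3
  Position 13 ')': depth becomes 2
  Position 14 ')': depth becomes 1
  Position 15 ')': depth becomes 0
Maximum depth reached: 5

5


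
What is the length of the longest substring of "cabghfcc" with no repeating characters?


Input: "cabghfcc"
Sliding window (track last position of each char):
  Position 0 ('c'): window [0,0] length 1 -- new best
  Position 1 ('a'): window [0,1] length 2 -- new best
  Position 2 ('b'): window [0,2] length 3 -- new best
  Position 3 ('g'): window [0,3] length 4 -- new best
  Position 4 ('h'): window [0,4] length 5 -- new best
  Position 5 ('f'): window [0,5] length 6 -- new best
  Position 6 ('c'): repeat (last at 0), move window start to 1
  Position 6 ('c'): window [1,6] length 6
  Position 7 ('c'): repeat (last at 6), move window start to 7
  Position 7 ('c'): window [7,7] length 1
Longest substring with no repeats: "cabghf" with length 6

6


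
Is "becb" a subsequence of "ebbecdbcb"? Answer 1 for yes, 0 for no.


Check if "becb" is a subsequence of "ebbecdbcb"
Greedy scan:
  Position 0 ('e'): no match needed
  Position 1 ('b'): matches sub[0] = 'b'
  Position 2 ('b'): no match needed
  Position 3 ('e'): matches sub[1] = 'e'
  Position 4 ('c'): matches sub[2] = 'c'
  Position 5 ('d'): no match needed
  Position 6 ('b'): matches sub[3] = 'b'
  Position 7 ('c'): no match needed
  Position 8 ('b'): no match needed
All 4 characters matched => is a subsequence

1


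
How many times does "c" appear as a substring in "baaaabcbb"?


Searching for "c" in "baaaabcbb"
Scanning each position:
  Position 0: "b" => no
  Position 1: "a" => no
  Position 2: "a" => no
  Position 3: "a" => no
  Position 4: "a" => no
  Position 5: "b" => no
  Position 6: "c" => MATCH
  Position 7: "b" => no
  Position 8: "b" => no
Total occurrences: 1

1


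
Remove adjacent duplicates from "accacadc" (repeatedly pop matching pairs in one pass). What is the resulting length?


Input: accacadc
Stack-based adjacent duplicate removal:
  Read 'a': push. Stack: a
  Read 'c': push. Stack: ac
  Read 'c': matches stack top 'c' => pop. Stack: a
  Read 'a': matches stack top 'a' => pop. Stack: (empty)
  Read 'c': push. Stack: c
  Read 'a': push. Stack: ca
  Read 'd': push. Stack: cad
  Read 'c': push. Stack: cadc
Final stack: "cadc" (length 4)

4


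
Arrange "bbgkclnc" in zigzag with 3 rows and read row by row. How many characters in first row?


Zigzag "bbgkclnc" into 3 rows:
Placing characters:
  'b' => row 0
  'b' => row 1
  'g' => row 2
  'k' => row 1
  'c' => row 0
  'l' => row 1
  'n' => row 2
  'c' => row 1
Rows:
  Row 0: "bc"
  Row 1: "bklc"
  Row 2: "gn"
First row length: 2

2


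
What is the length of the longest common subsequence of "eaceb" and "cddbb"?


LCS of "eaceb" and "cddbb"
DP table:
           c    d    d    b    b
      0    0    0    0    0    0
  e   0    0    0    0    0    0
  a   0    0    0    0    0    0
  c   0    1    1    1    1    1
  e   0    1    1    1    1    1
  b   0    1    1    1    2    2
LCS length = dp[5][5] = 2

2


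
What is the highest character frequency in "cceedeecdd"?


Input: cceedeecdd
Character counts:
  'c': 3
  'd': 3
  'e': 4
Maximum frequency: 4

4


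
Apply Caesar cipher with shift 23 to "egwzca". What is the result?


Caesar cipher: shift "egwzca" by 23
  'e' (pos 4) + 23 = pos 1 = 'b'
  'g' (pos 6) + 23 = pos 3 = 'd'
  'w' (pos 22) + 23 = pos 19 = 't'
  'z' (pos 25) + 23 = pos 22 = 'w'
  'c' (pos 2) + 23 = pos 25 = 'z'
  'a' (pos 0) + 23 = pos 23 = 'x'
Result: bdtwzx

bdtwzx


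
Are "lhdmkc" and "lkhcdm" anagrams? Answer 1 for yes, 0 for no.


Strings: "lhdmkc", "lkhcdm"
Sorted first:  cdhklm
Sorted second: cdhklm
Sorted forms match => anagrams

1


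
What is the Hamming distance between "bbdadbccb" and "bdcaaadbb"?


Comparing "bbdadbccb" and "bdcaaadbb" position by position:
  Position 0: 'b' vs 'b' => same
  Position 1: 'b' vs 'd' => differ
  Position 2: 'd' vs 'c' => differ
  Position 3: 'a' vs 'a' => same
  Position 4: 'd' vs 'a' => differ
  Position 5: 'b' vs 'a' => differ
  Position 6: 'c' vs 'd' => differ
  Position 7: 'c' vs 'b' => differ
  Position 8: 'b' vs 'b' => same
Total differences (Hamming distance): 6

6


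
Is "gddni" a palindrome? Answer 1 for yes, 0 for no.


Input: gddni
Reversed: inddg
  Compare pos 0 ('g') with pos 4 ('i'): MISMATCH
  Compare pos 1 ('d') with pos 3 ('n'): MISMATCH
Result: not a palindrome

0


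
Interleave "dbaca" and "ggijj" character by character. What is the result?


Interleaving "dbaca" and "ggijj":
  Position 0: 'd' from first, 'g' from second => "dg"
  Position 1: 'b' from first, 'g' from second => "bg"
  Position 2: 'a' from first, 'i' from second => "ai"
  Position 3: 'c' from first, 'j' from second => "cj"
  Position 4: 'a' from first, 'j' from second => "aj"
Result: dgbgaicjaj

dgbgaicjaj


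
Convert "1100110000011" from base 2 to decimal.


Input: "1100110000011" in base 2
Positional expansion:
  Digit '1' (value 1) x 2^12 = 4096
  Digit '1' (value 1) x 2^11 = 2048
  Digit '0' (value 0) x 2^10 = 0
  Digit '0' (value 0) x 2^9 = 0
  Digit '1' (value 1) x 2^8 = 256
  Digit '1' (value 1) x 2^7 = 128
  Digit '0' (value 0) x 2^6 = 0
  Digit '0' (value 0) x 2^5 = 0
  Digit '0' (value 0) x 2^4 = 0
  Digit '0' (value 0) x 2^3 = 0
  Digit '0' (value 0) x 2^2 = 0
  Digit '1' (value 1) x 2^1 = 2
  Digit '1' (value 1) x 2^0 = 1
Sum = 6531

6531


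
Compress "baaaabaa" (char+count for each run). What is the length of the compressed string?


Input: baaaabaa
Runs:
  'b' x 1 => "b1"
  'a' x 4 => "a4"
  'b' x 1 => "b1"
  'a' x 2 => "a2"
Compressed: "b1a4b1a2"
Compressed length: 8

8


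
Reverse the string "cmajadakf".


Input: cmajadakf
Reading characters right to left:
  Position 8: 'f'
  Position 7: 'k'
  Position 6: 'a'
  Position 5: 'd'
  Position 4: 'a'
  Position 3: 'j'
  Position 2: 'a'
  Position 1: 'm'
  Position 0: 'c'
Reversed: fkadajamc

fkadajamc


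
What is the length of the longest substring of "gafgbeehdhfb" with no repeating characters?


Input: "gafgbeehdhfb"
Sliding window (track last position of each char):
  Position 0 ('g'): window [0,0] length 1 -- new best
  Position 1 ('a'): window [0,1] length 2 -- new best
  Position 2 ('f'): window [0,2] length 3 -- new best
  Position 3 ('g'): repeat (last at 0), move window start to 1
  Position 3 ('g'): window [1,3] length 3
  Position 4 ('b'): window [1,4] length 4 -- new best
  Position 5 ('e'): window [1,5] length 5 -- new best
  Position 6 ('e'): repeat (last at 5), move window start to 6
  Position 6 ('e'): window [6,6] length 1
  Position 7 ('h'): window [6,7] length 2
  Position 8 ('d'): window [6,8] length 3
  Position 9 ('h'): repeat (last at 7), move window start to 8
  Position 9 ('h'): window [8,9] length 2
  Position 10 ('f'): window [8,10] length 3
  Position 11 ('b'): window [8,11] length 4
Longest substring with no repeats: "afgbe" with length 5

5


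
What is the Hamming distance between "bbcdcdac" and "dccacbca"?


Comparing "bbcdcdac" and "dccacbca" position by position:
  Position 0: 'b' vs 'd' => differ
  Position 1: 'b' vs 'c' => differ
  Position 2: 'c' vs 'c' => same
  Position 3: 'd' vs 'a' => differ
  Position 4: 'c' vs 'c' => same
  Position 5: 'd' vs 'b' => differ
  Position 6: 'a' vs 'c' => differ
  Position 7: 'c' vs 'a' => differ
Total differences (Hamming distance): 6

6


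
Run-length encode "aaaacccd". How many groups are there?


Input: aaaacccd
Scanning for consecutive runs:
  Group 1: 'a' x 4 (positions 0-3)
  Group 2: 'c' x 3 (positions 4-6)
  Group 3: 'd' x 1 (positions 7-7)
Total groups: 3

3


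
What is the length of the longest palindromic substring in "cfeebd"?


Input: "cfeebd"
Checking substrings for palindromes:
  [2:4] "ee" (len 2) => palindrome
Longest palindromic substring: "ee" with length 2

2


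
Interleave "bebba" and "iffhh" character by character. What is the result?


Interleaving "bebba" and "iffhh":
  Position 0: 'b' from first, 'i' from second => "bi"
  Position 1: 'e' from first, 'f' from second => "ef"
  Position 2: 'b' from first, 'f' from second => "bf"
  Position 3: 'b' from first, 'h' from second => "bh"
  Position 4: 'a' from first, 'h' from second => "ah"
Result: biefbfbhah

biefbfbhah


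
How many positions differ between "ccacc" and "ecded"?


Comparing "ccacc" and "ecded" position by position:
  Position 0: 'c' vs 'e' => DIFFER
  Position 1: 'c' vs 'c' => same
  Position 2: 'a' vs 'd' => DIFFER
  Position 3: 'c' vs 'e' => DIFFER
  Position 4: 'c' vs 'd' => DIFFER
Positions that differ: 4

4


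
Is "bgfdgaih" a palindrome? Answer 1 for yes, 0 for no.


Input: bgfdgaih
Reversed: hiagdfgb
  Compare pos 0 ('b') with pos 7 ('h'): MISMATCH
  Compare pos 1 ('g') with pos 6 ('i'): MISMATCH
  Compare pos 2 ('f') with pos 5 ('a'): MISMATCH
  Compare pos 3 ('d') with pos 4 ('g'): MISMATCH
Result: not a palindrome

0


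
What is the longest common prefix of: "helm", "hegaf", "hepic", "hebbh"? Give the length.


Words: helm, hegaf, hepic, hebbh
  Position 0: all 'h' => match
  Position 1: all 'e' => match
  Position 2: ('l', 'g', 'p', 'b') => mismatch, stop
LCP = "he" (length 2)

2


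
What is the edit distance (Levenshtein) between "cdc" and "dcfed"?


Computing edit distance: "cdc" -> "dcfed"
DP table:
           d    c    f    e    d
      0    1    2    3    4    5
  c   1    1    1    2    3    4
  d   2    1    2    2    3    3
  c   3    2    1    2    3    4
Edit distance = dp[3][5] = 4

4


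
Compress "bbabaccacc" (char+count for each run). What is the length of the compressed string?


Input: bbabaccacc
Runs:
  'b' x 2 => "b2"
  'a' x 1 => "a1"
  'b' x 1 => "b1"
  'a' x 1 => "a1"
  'c' x 2 => "c2"
  'a' x 1 => "a1"
  'c' x 2 => "c2"
Compressed: "b2a1b1a1c2a1c2"
Compressed length: 14

14


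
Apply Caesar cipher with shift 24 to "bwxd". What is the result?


Caesar cipher: shift "bwxd" by 24
  'b' (pos 1) + 24 = pos 25 = 'z'
  'w' (pos 22) + 24 = pos 20 = 'u'
  'x' (pos 23) + 24 = pos 21 = 'v'
  'd' (pos 3) + 24 = pos 1 = 'b'
Result: zuvb

zuvb


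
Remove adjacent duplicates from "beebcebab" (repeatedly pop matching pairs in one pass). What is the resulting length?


Input: beebcebab
Stack-based adjacent duplicate removal:
  Read 'b': push. Stack: b
  Read 'e': push. Stack: be
  Read 'e': matches stack top 'e' => pop. Stack: b
  Read 'b': matches stack top 'b' => pop. Stack: (empty)
  Read 'c': push. Stack: c
  Read 'e': push. Stack: ce
  Read 'b': push. Stack: ceb
  Read 'a': push. Stack: ceba
  Read 'b': push. Stack: cebab
Final stack: "cebab" (length 5)

5


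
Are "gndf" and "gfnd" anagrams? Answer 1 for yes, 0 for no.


Strings: "gndf", "gfnd"
Sorted first:  dfgn
Sorted second: dfgn
Sorted forms match => anagrams

1


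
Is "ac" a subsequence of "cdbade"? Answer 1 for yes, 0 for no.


Check if "ac" is a subsequence of "cdbade"
Greedy scan:
  Position 0 ('c'): no match needed
  Position 1 ('d'): no match needed
  Position 2 ('b'): no match needed
  Position 3 ('a'): matches sub[0] = 'a'
  Position 4 ('d'): no match needed
  Position 5 ('e'): no match needed
Only matched 1/2 characters => not a subsequence

0


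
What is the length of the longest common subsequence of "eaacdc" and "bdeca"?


LCS of "eaacdc" and "bdeca"
DP table:
           b    d    e    c    a
      0    0    0    0    0    0
  e   0    0    0    1    1    1
  a   0    0    0    1    1    2
  a   0    0    0    1    1    2
  c   0    0    0    1    2    2
  d   0    0    1    1    2    2
  c   0    0    1    1    2    2
LCS length = dp[6][5] = 2

2


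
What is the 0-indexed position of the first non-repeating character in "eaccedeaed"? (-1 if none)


Input: eaccedeaed
Character frequencies:
  'a': 2
  'c': 2
  'd': 2
  'e': 4
Scanning left to right for freq == 1:
  Position 0 ('e'): freq=4, skip
  Position 1 ('a'): freq=2, skip
  Position 2 ('c'): freq=2, skip
  Position 3 ('c'): freq=2, skip
  Position 4 ('e'): freq=4, skip
  Position 5 ('d'): freq=2, skip
  Position 6 ('e'): freq=4, skip
  Position 7 ('a'): freq=2, skip
  Position 8 ('e'): freq=4, skip
  Position 9 ('d'): freq=2, skip
  No unique character found => answer = -1

-1


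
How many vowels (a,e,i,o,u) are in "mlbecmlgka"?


Input: mlbecmlgka
Checking each character:
  'm' at position 0: consonant
  'l' at position 1: consonant
  'b' at position 2: consonant
  'e' at position 3: vowel (running total: 1)
  'c' at position 4: consonant
  'm' at position 5: consonant
  'l' at position 6: consonant
  'g' at position 7: consonant
  'k' at position 8: consonant
  'a' at position 9: vowel (running total: 2)
Total vowels: 2

2


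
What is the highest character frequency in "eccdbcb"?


Input: eccdbcb
Character counts:
  'b': 2
  'c': 3
  'd': 1
  'e': 1
Maximum frequency: 3

3


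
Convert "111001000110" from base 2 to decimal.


Input: "111001000110" in base 2
Positional expansion:
  Digit '1' (value 1) x 2^11 = 2048
  Digit '1' (value 1) x 2^10 = 1024
  Digit '1' (value 1) x 2^9 = 512
  Digit '0' (value 0) x 2^8 = 0
  Digit '0' (value 0) x 2^7 = 0
  Digit '1' (value 1) x 2^6 = 64
  Digit '0' (value 0) x 2^5 = 0
  Digit '0' (value 0) x 2^4 = 0
  Digit '0' (value 0) x 2^3 = 0
  Digit '1' (value 1) x 2^2 = 4
  Digit '1' (value 1) x 2^1 = 2
  Digit '0' (value 0) x 2^0 = 0
Sum = 3654

3654


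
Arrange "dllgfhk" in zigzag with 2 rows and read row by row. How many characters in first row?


Zigzag "dllgfhk" into 2 rows:
Placing characters:
  'd' => row 0
  'l' => row 1
  'l' => row 0
  'g' => row 1
  'f' => row 0
  'h' => row 1
  'k' => row 0
Rows:
  Row 0: "dlfk"
  Row 1: "lgh"
First row length: 4

4


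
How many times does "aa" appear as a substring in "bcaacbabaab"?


Searching for "aa" in "bcaacbabaab"
Scanning each position:
  Position 0: "bc" => no
  Position 1: "ca" => no
  Position 2: "aa" => MATCH
  Position 3: "ac" => no
  Position 4: "cb" => no
  Position 5: "ba" => no
  Position 6: "ab" => no
  Position 7: "ba" => no
  Position 8: "aa" => MATCH
  Position 9: "ab" => no
Total occurrences: 2

2


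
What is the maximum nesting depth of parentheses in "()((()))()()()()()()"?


Input: "()((()))()()()()()()"
Tracking depth:
  Position 0 '(': depth becomes 1
  Position 1 ')': depth becomes 0
  Position 2 '(': depth becomes 1
  Position 3 '(': depth becomes 2
  Position 4 '(': depth becomes 3
  Position 5 ')': depth becomes 2
  Position 6 ')': depth becomes 1
  Position 7 ')': depth becomes 0
  Position 8 '(': depth becomes 1
  Position 9 ')': depth becomes 0
  Position 10 '(': depth becomes 1
  Position 11 ')': depth becomes 0
  Position 12 '(': depth becomes 1
  Position 13 ')': depth becomes 0
  Position 14 '(': depth becomes 1
  Position 15 ')': depth becomes 0
  Position 16 '(': depth becomes 1
  Position 17 ')': depth becomes 0
  Position 18 '(': depth becomes 1
  Position 19 ')': depth becomes 0
Maximum depth reached: 3

3


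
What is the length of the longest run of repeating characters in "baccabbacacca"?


Input: "baccabbacacca"
Scanning for longest run:
  Position 1 ('a'): new char, reset run to 1
  Position 2 ('c'): new char, reset run to 1
  Position 3 ('c'): continues run of 'c', length=2
  Position 4 ('a'): new char, reset run to 1
  Position 5 ('b'): new char, reset run to 1
  Position 6 ('b'): continues run of 'b', length=2
  Position 7 ('a'): new char, reset run to 1
  Position 8 ('c'): new char, reset run to 1
  Position 9 ('a'): new char, reset run to 1
  Position 10 ('c'): new char, reset run to 1
  Position 11 ('c'): continues run of 'c', length=2
  Position 12 ('a'): new char, reset run to 1
Longest run: 'c' with length 2

2


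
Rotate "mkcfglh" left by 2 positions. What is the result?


Input: "mkcfglh", rotate left by 2
First 2 characters: "mk"
Remaining characters: "cfglh"
Concatenate remaining + first: "cfglh" + "mk" = "cfglhmk"

cfglhmk


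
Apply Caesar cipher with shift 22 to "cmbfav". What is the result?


Caesar cipher: shift "cmbfav" by 22
  'c' (pos 2) + 22 = pos 24 = 'y'
  'm' (pos 12) + 22 = pos 8 = 'i'
  'b' (pos 1) + 22 = pos 23 = 'x'
  'f' (pos 5) + 22 = pos 1 = 'b'
  'a' (pos 0) + 22 = pos 22 = 'w'
  'v' (pos 21) + 22 = pos 17 = 'r'
Result: yixbwr

yixbwr


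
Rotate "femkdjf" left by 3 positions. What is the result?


Input: "femkdjf", rotate left by 3
First 3 characters: "fem"
Remaining characters: "kdjf"
Concatenate remaining + first: "kdjf" + "fem" = "kdjffem"

kdjffem


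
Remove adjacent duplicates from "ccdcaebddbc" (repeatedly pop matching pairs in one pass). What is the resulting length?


Input: ccdcaebddbc
Stack-based adjacent duplicate removal:
  Read 'c': push. Stack: c
  Read 'c': matches stack top 'c' => pop. Stack: (empty)
  Read 'd': push. Stack: d
  Read 'c': push. Stack: dc
  Read 'a': push. Stack: dca
  Read 'e': push. Stack: dcae
  Read 'b': push. Stack: dcaeb
  Read 'd': push. Stack: dcaebd
  Read 'd': matches stack top 'd' => pop. Stack: dcaeb
  Read 'b': matches stack top 'b' => pop. Stack: dcae
  Read 'c': push. Stack: dcaec
Final stack: "dcaec" (length 5)

5
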